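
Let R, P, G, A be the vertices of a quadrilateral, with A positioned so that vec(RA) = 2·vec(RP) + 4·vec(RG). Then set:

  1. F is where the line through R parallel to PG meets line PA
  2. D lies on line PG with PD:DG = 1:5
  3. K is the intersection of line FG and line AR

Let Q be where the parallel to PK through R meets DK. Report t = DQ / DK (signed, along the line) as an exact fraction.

t = 53/5

Set R = (0, 0), P = (1, 0), G = (0, 1), A = (2, 4); any affine frame gives the same invariant.
1. F is where the line through R parallel to PG meets line PA ⇒ F = (4/5, -4/5)
2. D lies on line PG with PD:DG = 1:5 ⇒ D = (5/6, 1/6)
3. K is the intersection of line FG and line AR ⇒ K = (4/17, 8/17)
through R parallel to PK: direction (-13/17, 8/17); meets DK at Q = (-468/85, 288/85)
Q = D + t·(K−D) with t = 53/5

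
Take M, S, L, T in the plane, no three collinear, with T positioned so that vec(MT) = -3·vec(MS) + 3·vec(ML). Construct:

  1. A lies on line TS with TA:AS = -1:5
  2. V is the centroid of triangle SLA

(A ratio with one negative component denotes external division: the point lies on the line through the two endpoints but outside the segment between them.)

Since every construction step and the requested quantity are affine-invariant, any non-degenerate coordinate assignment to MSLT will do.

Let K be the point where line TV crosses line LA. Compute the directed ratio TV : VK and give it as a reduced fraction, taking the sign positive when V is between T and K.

Set M = (0, 0), S = (1, 0), L = (0, 1), T = (-3, 3); any affine frame gives the same invariant.
1. A lies on line TS with TA:AS = -1:5 ⇒ A = (-4, 15/4)
2. V is the centroid of triangle SLA ⇒ V = (-1, 19/12)
line TV meets LA at K = (-6, 41/8)
V = T + t·(K−T) with t = -2/3, so TV:VK = -2/3:5/3

TV:VK = -2/5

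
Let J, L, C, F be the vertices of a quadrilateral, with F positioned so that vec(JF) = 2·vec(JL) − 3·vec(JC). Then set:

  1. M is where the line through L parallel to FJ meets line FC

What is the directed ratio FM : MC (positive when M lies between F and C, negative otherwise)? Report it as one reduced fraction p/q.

FM:MC = -3

Choose coordinates J = (0, 0), L = (1, 0), C = (0, 1), F = (2, -3).
1. M is where the line through L parallel to FJ meets line FC ⇒ M = (-1, 3)
M = F + t·(C−F) with t = 3/2, so FM:MC = t:(1−t) = 3/2:-1/2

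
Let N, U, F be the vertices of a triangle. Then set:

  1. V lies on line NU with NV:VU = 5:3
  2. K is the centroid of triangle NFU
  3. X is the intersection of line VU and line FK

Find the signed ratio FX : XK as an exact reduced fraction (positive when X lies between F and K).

Choose coordinates N = (0, 0), U = (1, 0), F = (0, 1).
1. V lies on line NU with NV:VU = 5:3 ⇒ V = (5/8, 0)
2. K is the centroid of triangle NFU ⇒ K = (1/3, 1/3)
3. X is the intersection of line VU and line FK ⇒ X = (1/2, 0)
X = F + t·(K−F) with t = 3/2, so FX:XK = t:(1−t) = 3/2:-1/2

FX:XK = -3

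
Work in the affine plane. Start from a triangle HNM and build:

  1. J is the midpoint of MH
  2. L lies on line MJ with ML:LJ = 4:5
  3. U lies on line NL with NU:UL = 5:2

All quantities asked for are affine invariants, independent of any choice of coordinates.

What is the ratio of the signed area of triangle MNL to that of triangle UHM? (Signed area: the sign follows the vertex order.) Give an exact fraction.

Assign H = (0, 0), N = (1, 0), M = (0, 1) — the answer is frame-independent, so this choice is without loss of generality.
1. J is the midpoint of MH ⇒ J = (0, 1/2)
2. L lies on line MJ with ML:LJ = 4:5 ⇒ L = (0, 7/9)
3. U lies on line NL with NU:UL = 5:2 ⇒ U = (2/7, 5/9)
2·[MNL] = -2/9, 2·[UHM] = -2/7
[MNL]:[UHM] = -2/9:-2/7 = 7/9

[MNL]:[UHM] = 7/9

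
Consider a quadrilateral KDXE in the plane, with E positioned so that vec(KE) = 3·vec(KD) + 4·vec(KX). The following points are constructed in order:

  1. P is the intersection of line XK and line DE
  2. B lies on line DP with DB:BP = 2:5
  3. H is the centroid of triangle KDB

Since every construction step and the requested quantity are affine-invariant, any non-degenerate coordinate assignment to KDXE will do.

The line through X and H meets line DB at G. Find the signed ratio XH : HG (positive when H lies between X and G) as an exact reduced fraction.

Choose coordinates K = (0, 0), D = (1, 0), X = (0, 1), E = (3, 4).
1. P is the intersection of line XK and line DE ⇒ P = (0, -2)
2. B lies on line DP with DB:BP = 2:5 ⇒ B = (5/7, -4/7)
3. H is the centroid of triangle KDB ⇒ H = (4/7, -4/21)
line XH meets DB at G = (36/49, -26/49)
H = X + t·(G−X) with t = 7/9, so XH:HG = 7/9:2/9

XH:HG = 7/2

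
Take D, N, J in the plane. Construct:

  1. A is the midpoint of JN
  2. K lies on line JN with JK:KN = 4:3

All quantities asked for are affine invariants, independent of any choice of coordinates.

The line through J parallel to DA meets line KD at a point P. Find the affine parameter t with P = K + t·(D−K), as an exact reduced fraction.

Work in coordinates with D = (0, 0), N = (1, 0), J = (0, 1).
1. A is the midpoint of JN ⇒ A = (1/2, 1/2)
2. K lies on line JN with JK:KN = 4:3 ⇒ K = (4/7, 3/7)
through J parallel to DA: direction (1/2, 1/2); meets KD at P = (-4, -3)
P = K + t·(D−K) with t = 8

t = 8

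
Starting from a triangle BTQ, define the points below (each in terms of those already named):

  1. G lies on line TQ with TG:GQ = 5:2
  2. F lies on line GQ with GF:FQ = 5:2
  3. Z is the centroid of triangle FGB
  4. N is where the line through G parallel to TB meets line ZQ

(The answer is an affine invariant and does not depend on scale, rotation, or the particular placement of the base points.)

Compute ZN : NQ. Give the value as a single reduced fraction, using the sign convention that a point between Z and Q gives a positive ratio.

ZN:NQ = 25/42

Set B = (0, 0), T = (1, 0), Q = (0, 1); any affine frame gives the same invariant.
1. G lies on line TQ with TG:GQ = 5:2 ⇒ G = (2/7, 5/7)
2. F lies on line GQ with GF:FQ = 5:2 ⇒ F = (4/49, 45/49)
3. Z is the centroid of triangle FGB ⇒ Z = (6/49, 80/147)
4. N is where the line through G parallel to TB meets line ZQ ⇒ N = (36/469, 5/7)
N = Z + t·(Q−Z) with t = 25/67, so ZN:NQ = t:(1−t) = 25/67:42/67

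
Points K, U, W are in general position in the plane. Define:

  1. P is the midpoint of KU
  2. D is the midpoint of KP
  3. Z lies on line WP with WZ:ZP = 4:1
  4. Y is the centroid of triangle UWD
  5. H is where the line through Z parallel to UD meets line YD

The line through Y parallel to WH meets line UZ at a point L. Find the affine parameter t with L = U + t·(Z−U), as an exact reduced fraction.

t = 35/41

Set K = (0, 0), U = (1, 0), W = (0, 1); any affine frame gives the same invariant.
1. P is the midpoint of KU ⇒ P = (1/2, 0)
2. D is the midpoint of KP ⇒ D = (1/4, 0)
3. Z lies on line WP with WZ:ZP = 4:1 ⇒ Z = (2/5, 1/5)
4. Y is the centroid of triangle UWD ⇒ Y = (5/12, 1/3)
5. H is where the line through Z parallel to UD meets line YD ⇒ H = (7/20, 1/5)
through Y parallel to WH: direction (7/20, -4/5); meets UZ at L = (20/41, 7/41)
L = U + t·(Z−U) with t = 35/41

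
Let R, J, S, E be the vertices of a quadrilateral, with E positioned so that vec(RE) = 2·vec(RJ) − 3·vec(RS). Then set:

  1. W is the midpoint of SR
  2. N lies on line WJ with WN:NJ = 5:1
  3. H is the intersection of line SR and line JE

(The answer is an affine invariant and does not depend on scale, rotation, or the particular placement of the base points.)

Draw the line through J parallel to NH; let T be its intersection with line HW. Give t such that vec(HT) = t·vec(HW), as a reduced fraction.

Assign R = (0, 0), J = (1, 0), S = (0, 1), E = (2, -3) — the answer is frame-independent, so this choice is without loss of generality.
1. W is the midpoint of SR ⇒ W = (0, 1/2)
2. N lies on line WJ with WN:NJ = 5:1 ⇒ N = (5/6, 1/12)
3. H is the intersection of line SR and line JE ⇒ H = (0, 3)
through J parallel to NH: direction (-5/6, 35/12); meets HW at T = (0, 7/2)
T = H + t·(W−H) with t = -1/5

t = -1/5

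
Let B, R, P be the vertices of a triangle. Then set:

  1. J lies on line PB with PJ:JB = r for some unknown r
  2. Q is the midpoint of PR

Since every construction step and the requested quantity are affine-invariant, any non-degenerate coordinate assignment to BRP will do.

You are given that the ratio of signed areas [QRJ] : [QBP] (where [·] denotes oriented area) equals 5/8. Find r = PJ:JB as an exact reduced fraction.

Assign B = (0, 0), R = (1, 0), P = (0, 1) — the answer is frame-independent, so this choice is without loss of generality.
1. With PJ:JB = r, write λ = r/(r+1) so J = P + λ·(B−P); J is affine-linear in λ
2. Q is the midpoint of PR ⇒ Q = (1/2, 1/2)
Every point depending on J is an affine combination of J and λ-independent points, so each such coordinate is linear in λ; the λ² term in each signed area is a multiple of (B−P)×(B−P) = 0, so 2·[QRJ] and 2·[QBP] are each linear in λ. Evaluating at λ=0 and λ=1:
  2·[QRJ] = -1/2·λ,   2·[QBP] = -1/2
So [QRJ]:[QBP] = (-1/2·λ) / (-1/2). Setting this equal to 5/8:
  -1/2·λ = 5/8·(-1/2)  ⇒  λ = 5/8
Then r = λ/(1−λ) = (5/8)/(3/8) = 5/3. Check: with r = 5/3, J = (0, 3/8) and [QRJ]:[QBP] = 5/8 as required.

r = 5/3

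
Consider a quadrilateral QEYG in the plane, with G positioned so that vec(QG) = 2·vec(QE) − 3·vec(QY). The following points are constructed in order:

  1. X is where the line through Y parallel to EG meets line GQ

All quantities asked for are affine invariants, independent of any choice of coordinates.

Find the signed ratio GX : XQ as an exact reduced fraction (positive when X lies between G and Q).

GX:XQ = 2

Choose coordinates Q = (0, 0), E = (1, 0), Y = (0, 1), G = (2, -3).
1. X is where the line through Y parallel to EG meets line GQ ⇒ X = (2/3, -1)
X = G + t·(Q−G) with t = 2/3, so GX:XQ = t:(1−t) = 2/3:1/3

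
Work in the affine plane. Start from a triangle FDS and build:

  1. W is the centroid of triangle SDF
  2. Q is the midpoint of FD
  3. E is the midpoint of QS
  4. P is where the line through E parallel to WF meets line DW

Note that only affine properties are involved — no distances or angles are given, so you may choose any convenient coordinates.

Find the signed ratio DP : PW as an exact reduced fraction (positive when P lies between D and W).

Choose coordinates F = (0, 0), D = (1, 0), S = (0, 1).
1. W is the centroid of triangle SDF ⇒ W = (1/3, 1/3)
2. Q is the midpoint of FD ⇒ Q = (1/2, 0)
3. E is the midpoint of QS ⇒ E = (1/4, 1/2)
4. P is where the line through E parallel to WF meets line DW ⇒ P = (1/6, 5/12)
P = D + t·(W−D) with t = 5/4, so DP:PW = t:(1−t) = 5/4:-1/4

DP:PW = -5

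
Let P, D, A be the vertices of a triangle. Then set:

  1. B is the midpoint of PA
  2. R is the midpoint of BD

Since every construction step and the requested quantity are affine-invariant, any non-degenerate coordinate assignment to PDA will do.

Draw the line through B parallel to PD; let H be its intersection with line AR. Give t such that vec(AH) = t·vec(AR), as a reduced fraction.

t = 2/3

Work in coordinates with P = (0, 0), D = (1, 0), A = (0, 1).
1. B is the midpoint of PA ⇒ B = (0, 1/2)
2. R is the midpoint of BD ⇒ R = (1/2, 1/4)
through B parallel to PD: direction (1, 0); meets AR at H = (1/3, 1/2)
H = A + t·(R−A) with t = 2/3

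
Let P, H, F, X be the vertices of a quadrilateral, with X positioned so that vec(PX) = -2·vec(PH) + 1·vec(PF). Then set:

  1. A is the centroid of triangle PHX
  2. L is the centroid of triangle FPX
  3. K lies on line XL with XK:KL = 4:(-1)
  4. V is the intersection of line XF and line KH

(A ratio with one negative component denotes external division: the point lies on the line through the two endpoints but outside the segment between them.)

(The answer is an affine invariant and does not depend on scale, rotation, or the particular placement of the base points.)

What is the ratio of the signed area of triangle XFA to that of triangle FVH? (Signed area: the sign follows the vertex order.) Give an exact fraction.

[XFA]:[FVH] = -10/9

Assign P = (0, 0), H = (1, 0), F = (0, 1), X = (-2, 1) — the answer is frame-independent, so this choice is without loss of generality.
1. A is the centroid of triangle PHX ⇒ A = (-1/3, 1/3)
2. L is the centroid of triangle FPX ⇒ L = (-2/3, 2/3)
3. K lies on line XL with XK:KL = 4:(-1) ⇒ K = (-2/9, 5/9)
4. V is the intersection of line XF and line KH ⇒ V = (-6/5, 1)
2·[XFA] = -4/3, 2·[FVH] = 6/5
[XFA]:[FVH] = -4/3:6/5 = -10/9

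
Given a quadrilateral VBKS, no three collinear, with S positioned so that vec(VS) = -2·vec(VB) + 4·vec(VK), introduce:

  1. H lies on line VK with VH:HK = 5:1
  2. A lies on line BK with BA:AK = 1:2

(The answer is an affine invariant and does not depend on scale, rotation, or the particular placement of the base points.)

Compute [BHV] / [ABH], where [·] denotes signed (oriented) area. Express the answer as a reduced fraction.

[BHV]:[ABH] = -15

Choose coordinates V = (0, 0), B = (1, 0), K = (0, 1), S = (-2, 4).
1. H lies on line VK with VH:HK = 5:1 ⇒ H = (0, 5/6)
2. A lies on line BK with BA:AK = 1:2 ⇒ A = (2/3, 1/3)
2·[BHV] = 5/6, 2·[ABH] = -1/18
[BHV]:[ABH] = 5/6:-1/18 = -15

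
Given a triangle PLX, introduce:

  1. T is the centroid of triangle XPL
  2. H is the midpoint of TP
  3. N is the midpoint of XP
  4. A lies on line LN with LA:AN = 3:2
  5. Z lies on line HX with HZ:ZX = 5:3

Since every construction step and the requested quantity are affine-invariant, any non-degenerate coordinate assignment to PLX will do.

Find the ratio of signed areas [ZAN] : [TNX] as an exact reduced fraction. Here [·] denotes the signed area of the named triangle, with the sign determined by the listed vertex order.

[ZAN]:[TNX] = 21/40

Choose coordinates P = (0, 0), L = (1, 0), X = (0, 1).
1. T is the centroid of triangle XPL ⇒ T = (1/3, 1/3)
2. H is the midpoint of TP ⇒ H = (1/6, 1/6)
3. N is the midpoint of XP ⇒ N = (0, 1/2)
4. A lies on line LN with LA:AN = 3:2 ⇒ A = (2/5, 3/10)
5. Z lies on line HX with HZ:ZX = 5:3 ⇒ Z = (1/16, 11/16)
2·[ZAN] = -7/80, 2·[TNX] = -1/6
[ZAN]:[TNX] = -7/80:-1/6 = 21/40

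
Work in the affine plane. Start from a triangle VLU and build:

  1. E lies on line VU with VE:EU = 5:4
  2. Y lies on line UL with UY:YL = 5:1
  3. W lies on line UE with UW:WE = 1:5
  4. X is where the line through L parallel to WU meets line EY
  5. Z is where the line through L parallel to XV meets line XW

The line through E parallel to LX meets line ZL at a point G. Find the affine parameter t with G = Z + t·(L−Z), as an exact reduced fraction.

t = 137/12

Set V = (0, 0), L = (1, 0), U = (0, 1); any affine frame gives the same invariant.
1. E lies on line VU with VE:EU = 5:4 ⇒ E = (0, 5/9)
2. Y lies on line UL with UY:YL = 5:1 ⇒ Y = (5/6, 1/6)
3. W lies on line UE with UW:WE = 1:5 ⇒ W = (0, 25/27)
4. X is where the line through L parallel to WU meets line EY ⇒ X = (1, 4/45)
5. Z is where the line through L parallel to XV meets line XW ⇒ Z = (137/125, 16/1875)
through E parallel to LX: direction (0, 4/45); meets ZL at G = (0, -4/45)
G = Z + t·(L−Z) with t = 137/12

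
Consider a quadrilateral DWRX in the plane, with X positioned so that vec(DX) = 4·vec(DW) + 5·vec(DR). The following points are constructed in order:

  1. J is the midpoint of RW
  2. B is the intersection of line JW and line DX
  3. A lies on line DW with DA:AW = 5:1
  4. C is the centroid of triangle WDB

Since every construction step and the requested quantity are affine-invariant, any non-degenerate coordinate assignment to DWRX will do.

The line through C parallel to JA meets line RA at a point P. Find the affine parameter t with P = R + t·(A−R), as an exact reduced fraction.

t = -10/27

Set D = (0, 0), W = (1, 0), R = (0, 1), X = (4, 5); any affine frame gives the same invariant.
1. J is the midpoint of RW ⇒ J = (1/2, 1/2)
2. B is the intersection of line JW and line DX ⇒ B = (4/9, 5/9)
3. A lies on line DW with DA:AW = 5:1 ⇒ A = (5/6, 0)
4. C is the centroid of triangle WDB ⇒ C = (13/27, 5/27)
through C parallel to JA: direction (1/3, -1/2); meets RA at P = (-25/81, 37/27)
P = R + t·(A−R) with t = -10/27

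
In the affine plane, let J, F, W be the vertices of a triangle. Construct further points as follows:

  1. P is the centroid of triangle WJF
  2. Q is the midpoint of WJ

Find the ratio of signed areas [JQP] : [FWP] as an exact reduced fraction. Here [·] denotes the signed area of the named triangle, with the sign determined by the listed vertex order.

Choose coordinates J = (0, 0), F = (1, 0), W = (0, 1).
1. P is the centroid of triangle WJF ⇒ P = (1/3, 1/3)
2. Q is the midpoint of WJ ⇒ Q = (0, 1/2)
2·[JQP] = -1/6, 2·[FWP] = 1/3
[JQP]:[FWP] = -1/6:1/3 = -1/2

[JQP]:[FWP] = -1/2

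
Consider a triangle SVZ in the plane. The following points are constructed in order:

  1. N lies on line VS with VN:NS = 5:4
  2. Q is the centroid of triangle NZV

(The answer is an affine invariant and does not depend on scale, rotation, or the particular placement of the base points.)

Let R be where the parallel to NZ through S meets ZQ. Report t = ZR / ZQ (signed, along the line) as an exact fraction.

Assign S = (0, 0), V = (1, 0), Z = (0, 1) — the answer is frame-independent, so this choice is without loss of generality.
1. N lies on line VS with VN:NS = 5:4 ⇒ N = (4/9, 0)
2. Q is the centroid of triangle NZV ⇒ Q = (13/27, 1/3)
through S parallel to NZ: direction (-4/9, 1); meets ZQ at R = (-52/45, 13/5)
R = Z + t·(Q−Z) with t = -12/5

t = -12/5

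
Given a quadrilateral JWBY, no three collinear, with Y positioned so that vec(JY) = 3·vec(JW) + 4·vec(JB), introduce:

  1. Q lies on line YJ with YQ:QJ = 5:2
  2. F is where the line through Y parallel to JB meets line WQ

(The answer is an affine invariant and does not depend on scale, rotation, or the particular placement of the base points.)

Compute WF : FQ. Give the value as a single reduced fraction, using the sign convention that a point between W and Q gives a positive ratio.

WF:FQ = -14/15

Assign J = (0, 0), W = (1, 0), B = (0, 1), Y = (3, 4) — the answer is frame-independent, so this choice is without loss of generality.
1. Q lies on line YJ with YQ:QJ = 5:2 ⇒ Q = (6/7, 8/7)
2. F is where the line through Y parallel to JB meets line WQ ⇒ F = (3, -16)
F = W + t·(Q−W) with t = -14, so WF:FQ = t:(1−t) = -14:15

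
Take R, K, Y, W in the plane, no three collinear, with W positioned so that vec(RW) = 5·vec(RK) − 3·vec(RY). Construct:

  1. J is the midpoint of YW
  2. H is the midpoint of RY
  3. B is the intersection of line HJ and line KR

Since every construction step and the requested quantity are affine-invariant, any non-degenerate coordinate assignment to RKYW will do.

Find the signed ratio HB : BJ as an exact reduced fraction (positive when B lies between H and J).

Assign R = (0, 0), K = (1, 0), Y = (0, 1), W = (5, -3) — the answer is frame-independent, so this choice is without loss of generality.
1. J is the midpoint of YW ⇒ J = (5/2, -1)
2. H is the midpoint of RY ⇒ H = (0, 1/2)
3. B is the intersection of line HJ and line KR ⇒ B = (5/6, 0)
B = H + t·(J−H) with t = 1/3, so HB:BJ = t:(1−t) = 1/3:2/3

HB:BJ = 1/2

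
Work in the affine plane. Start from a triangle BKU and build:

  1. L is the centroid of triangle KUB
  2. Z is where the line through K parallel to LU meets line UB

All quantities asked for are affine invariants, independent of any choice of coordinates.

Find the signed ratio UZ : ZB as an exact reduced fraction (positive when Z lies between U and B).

UZ:ZB = -1/2

Work in coordinates with B = (0, 0), K = (1, 0), U = (0, 1).
1. L is the centroid of triangle KUB ⇒ L = (1/3, 1/3)
2. Z is where the line through K parallel to LU meets line UB ⇒ Z = (0, 2)
Z = U + t·(B−U) with t = -1, so UZ:ZB = t:(1−t) = -1:2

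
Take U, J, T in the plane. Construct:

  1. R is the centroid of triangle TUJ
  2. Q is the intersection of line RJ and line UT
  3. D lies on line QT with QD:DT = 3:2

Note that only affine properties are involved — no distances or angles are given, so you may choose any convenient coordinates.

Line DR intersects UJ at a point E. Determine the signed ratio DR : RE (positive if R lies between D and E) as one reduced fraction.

DR:RE = 7/5

Assign U = (0, 0), J = (1, 0), T = (0, 1) — the answer is frame-independent, so this choice is without loss of generality.
1. R is the centroid of triangle TUJ ⇒ R = (1/3, 1/3)
2. Q is the intersection of line RJ and line UT ⇒ Q = (0, 1/2)
3. D lies on line QT with QD:DT = 3:2 ⇒ D = (0, 4/5)
line DR meets UJ at E = (4/7, 0)
R = D + t·(E−D) with t = 7/12, so DR:RE = 7/12:5/12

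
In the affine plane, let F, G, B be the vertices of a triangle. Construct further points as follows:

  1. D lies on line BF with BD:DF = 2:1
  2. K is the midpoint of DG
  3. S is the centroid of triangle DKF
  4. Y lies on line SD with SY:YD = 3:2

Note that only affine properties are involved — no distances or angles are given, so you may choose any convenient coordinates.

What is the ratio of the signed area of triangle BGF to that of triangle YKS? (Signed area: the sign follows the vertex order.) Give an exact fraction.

Work in coordinates with F = (0, 0), G = (1, 0), B = (0, 1).
1. D lies on line BF with BD:DF = 2:1 ⇒ D = (0, 1/3)
2. K is the midpoint of DG ⇒ K = (1/2, 1/6)
3. S is the centroid of triangle DKF ⇒ S = (1/6, 1/6)
4. Y lies on line SD with SY:YD = 3:2 ⇒ Y = (1/15, 4/15)
2·[BGF] = -1, 2·[YKS] = -1/30
[BGF]:[YKS] = -1:-1/30 = 30

[BGF]:[YKS] = 30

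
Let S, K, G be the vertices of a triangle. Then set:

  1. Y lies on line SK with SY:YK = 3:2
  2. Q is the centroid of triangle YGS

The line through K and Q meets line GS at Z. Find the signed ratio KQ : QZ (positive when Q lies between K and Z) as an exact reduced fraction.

KQ:QZ = 4

Work in coordinates with S = (0, 0), K = (1, 0), G = (0, 1).
1. Y lies on line SK with SY:YK = 3:2 ⇒ Y = (3/5, 0)
2. Q is the centroid of triangle YGS ⇒ Q = (1/5, 1/3)
line KQ meets GS at Z = (0, 5/12)
Q = K + t·(Z−K) with t = 4/5, so KQ:QZ = 4/5:1/5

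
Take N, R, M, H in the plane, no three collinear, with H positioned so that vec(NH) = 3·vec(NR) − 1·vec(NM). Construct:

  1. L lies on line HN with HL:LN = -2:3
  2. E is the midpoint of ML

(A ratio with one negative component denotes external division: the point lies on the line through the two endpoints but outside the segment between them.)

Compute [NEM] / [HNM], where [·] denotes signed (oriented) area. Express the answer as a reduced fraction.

Set N = (0, 0), R = (1, 0), M = (0, 1), H = (3, -1); any affine frame gives the same invariant.
1. L lies on line HN with HL:LN = -2:3 ⇒ L = (9, -3)
2. E is the midpoint of ML ⇒ E = (9/2, -1)
2·[NEM] = 9/2, 2·[HNM] = -3
[NEM]:[HNM] = 9/2:-3 = -3/2

[NEM]:[HNM] = -3/2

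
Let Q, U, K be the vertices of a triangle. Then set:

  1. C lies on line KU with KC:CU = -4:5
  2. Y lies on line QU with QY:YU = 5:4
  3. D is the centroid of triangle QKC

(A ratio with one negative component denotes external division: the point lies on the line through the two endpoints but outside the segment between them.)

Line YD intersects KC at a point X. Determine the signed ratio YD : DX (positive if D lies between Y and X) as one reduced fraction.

YD:DX = 1/3

Work in coordinates with Q = (0, 0), U = (1, 0), K = (0, 1).
1. C lies on line KU with KC:CU = -4:5 ⇒ C = (-4, 5)
2. Y lies on line QU with QY:YU = 5:4 ⇒ Y = (5/9, 0)
3. D is the centroid of triangle QKC ⇒ D = (-4/3, 2)
line YD meets KC at X = (-7, 8)
D = Y + t·(X−Y) with t = 1/4, so YD:DX = 1/4:3/4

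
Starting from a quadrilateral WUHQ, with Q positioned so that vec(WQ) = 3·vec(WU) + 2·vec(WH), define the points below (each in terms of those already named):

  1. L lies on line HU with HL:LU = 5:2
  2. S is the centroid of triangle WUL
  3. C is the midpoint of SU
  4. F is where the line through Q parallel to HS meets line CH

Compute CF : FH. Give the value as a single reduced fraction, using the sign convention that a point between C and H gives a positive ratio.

CF:FH = -131/138

Choose coordinates W = (0, 0), U = (1, 0), H = (0, 1), Q = (3, 2).
1. L lies on line HU with HL:LU = 5:2 ⇒ L = (5/7, 2/7)
2. S is the centroid of triangle WUL ⇒ S = (4/7, 2/21)
3. C is the midpoint of SU ⇒ C = (11/14, 1/21)
4. F is where the line through Q parallel to HS meets line CH ⇒ F = (759/49, -871/49)
F = C + t·(H−C) with t = -131/7, so CF:FH = t:(1−t) = -131/7:138/7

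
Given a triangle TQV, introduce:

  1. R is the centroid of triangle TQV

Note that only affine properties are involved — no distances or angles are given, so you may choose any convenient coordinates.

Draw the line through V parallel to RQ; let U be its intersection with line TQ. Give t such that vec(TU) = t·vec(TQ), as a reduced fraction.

t = 2

Assign T = (0, 0), Q = (1, 0), V = (0, 1) — the answer is frame-independent, so this choice is without loss of generality.
1. R is the centroid of triangle TQV ⇒ R = (1/3, 1/3)
through V parallel to RQ: direction (2/3, -1/3); meets TQ at U = (2, 0)
U = T + t·(Q−T) with t = 2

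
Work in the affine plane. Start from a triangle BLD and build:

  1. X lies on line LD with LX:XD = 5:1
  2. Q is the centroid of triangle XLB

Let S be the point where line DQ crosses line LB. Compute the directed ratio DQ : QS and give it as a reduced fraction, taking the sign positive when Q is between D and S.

DQ:QS = 13/5

Work in coordinates with B = (0, 0), L = (1, 0), D = (0, 1).
1. X lies on line LD with LX:XD = 5:1 ⇒ X = (1/6, 5/6)
2. Q is the centroid of triangle XLB ⇒ Q = (7/18, 5/18)
line DQ meets LB at S = (7/13, 0)
Q = D + t·(S−D) with t = 13/18, so DQ:QS = 13/18:5/18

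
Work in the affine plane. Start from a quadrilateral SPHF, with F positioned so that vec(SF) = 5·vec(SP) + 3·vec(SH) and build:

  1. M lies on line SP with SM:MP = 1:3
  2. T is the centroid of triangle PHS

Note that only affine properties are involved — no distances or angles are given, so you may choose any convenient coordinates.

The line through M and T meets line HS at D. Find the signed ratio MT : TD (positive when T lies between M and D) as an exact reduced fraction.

MT:TD = -1/4

Work in coordinates with S = (0, 0), P = (1, 0), H = (0, 1), F = (5, 3).
1. M lies on line SP with SM:MP = 1:3 ⇒ M = (1/4, 0)
2. T is the centroid of triangle PHS ⇒ T = (1/3, 1/3)
line MT meets HS at D = (0, -1)
T = M + t·(D−M) with t = -1/3, so MT:TD = -1/3:4/3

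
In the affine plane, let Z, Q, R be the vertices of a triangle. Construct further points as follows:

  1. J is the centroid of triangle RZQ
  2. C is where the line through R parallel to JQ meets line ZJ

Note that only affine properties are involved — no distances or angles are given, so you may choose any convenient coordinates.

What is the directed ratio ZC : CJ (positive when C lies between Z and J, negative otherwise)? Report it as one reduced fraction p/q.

Work in coordinates with Z = (0, 0), Q = (1, 0), R = (0, 1).
1. J is the centroid of triangle RZQ ⇒ J = (1/3, 1/3)
2. C is where the line through R parallel to JQ meets line ZJ ⇒ C = (2/3, 2/3)
C = Z + t·(J−Z) with t = 2, so ZC:CJ = t:(1−t) = 2:-1

ZC:CJ = -2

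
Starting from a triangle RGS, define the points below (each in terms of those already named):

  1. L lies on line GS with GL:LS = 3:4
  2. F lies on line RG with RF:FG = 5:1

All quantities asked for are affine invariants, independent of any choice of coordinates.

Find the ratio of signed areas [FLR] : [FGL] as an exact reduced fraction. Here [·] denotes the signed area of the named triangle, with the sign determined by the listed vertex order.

[FLR]:[FGL] = 5

Choose coordinates R = (0, 0), G = (1, 0), S = (0, 1).
1. L lies on line GS with GL:LS = 3:4 ⇒ L = (4/7, 3/7)
2. F lies on line RG with RF:FG = 5:1 ⇒ F = (5/6, 0)
2·[FLR] = 5/14, 2·[FGL] = 1/14
[FLR]:[FGL] = 5/14:1/14 = 5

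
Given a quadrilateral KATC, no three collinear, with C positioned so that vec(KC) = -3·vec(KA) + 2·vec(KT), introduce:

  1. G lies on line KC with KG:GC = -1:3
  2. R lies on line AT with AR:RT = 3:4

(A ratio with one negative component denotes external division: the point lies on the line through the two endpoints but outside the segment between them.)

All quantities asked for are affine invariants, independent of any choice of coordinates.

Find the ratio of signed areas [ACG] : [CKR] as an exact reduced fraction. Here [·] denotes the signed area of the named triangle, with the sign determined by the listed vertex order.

[ACG]:[CKR] = 21/17

Choose coordinates K = (0, 0), A = (1, 0), T = (0, 1), C = (-3, 2).
1. G lies on line KC with KG:GC = -1:3 ⇒ G = (3/2, -1)
2. R lies on line AT with AR:RT = 3:4 ⇒ R = (4/7, 3/7)
2·[ACG] = 3, 2·[CKR] = 17/7
[ACG]:[CKR] = 3:17/7 = 21/17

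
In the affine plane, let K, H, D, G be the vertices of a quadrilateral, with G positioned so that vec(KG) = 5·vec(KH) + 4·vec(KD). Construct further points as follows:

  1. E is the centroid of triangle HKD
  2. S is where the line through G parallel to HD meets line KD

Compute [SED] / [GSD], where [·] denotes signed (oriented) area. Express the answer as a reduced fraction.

[SED]:[GSD] = -1/15

Set K = (0, 0), H = (1, 0), D = (0, 1), G = (5, 4); any affine frame gives the same invariant.
1. E is the centroid of triangle HKD ⇒ E = (1/3, 1/3)
2. S is where the line through G parallel to HD meets line KD ⇒ S = (0, 9)
2·[SED] = -8/3, 2·[GSD] = 40
[SED]:[GSD] = -8/3:40 = -1/15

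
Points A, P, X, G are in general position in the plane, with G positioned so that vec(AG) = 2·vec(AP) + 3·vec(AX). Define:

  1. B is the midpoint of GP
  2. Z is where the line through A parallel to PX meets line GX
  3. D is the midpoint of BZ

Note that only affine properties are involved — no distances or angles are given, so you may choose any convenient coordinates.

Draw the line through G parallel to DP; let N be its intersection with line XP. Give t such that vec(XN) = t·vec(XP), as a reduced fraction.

t = 6

Assign A = (0, 0), P = (1, 0), X = (0, 1), G = (2, 3) — the answer is frame-independent, so this choice is without loss of generality.
1. B is the midpoint of GP ⇒ B = (3/2, 3/2)
2. Z is where the line through A parallel to PX meets line GX ⇒ Z = (-1/2, 1/2)
3. D is the midpoint of BZ ⇒ D = (1/2, 1)
through G parallel to DP: direction (1/2, -1); meets XP at N = (6, -5)
N = X + t·(P−X) with t = 6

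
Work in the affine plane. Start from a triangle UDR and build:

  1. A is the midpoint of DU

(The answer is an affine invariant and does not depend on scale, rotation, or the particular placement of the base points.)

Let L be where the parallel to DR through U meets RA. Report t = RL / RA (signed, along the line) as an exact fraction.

Set U = (0, 0), D = (1, 0), R = (0, 1); any affine frame gives the same invariant.
1. A is the midpoint of DU ⇒ A = (1/2, 0)
through U parallel to DR: direction (-1, 1); meets RA at L = (1, -1)
L = R + t·(A−R) with t = 2

t = 2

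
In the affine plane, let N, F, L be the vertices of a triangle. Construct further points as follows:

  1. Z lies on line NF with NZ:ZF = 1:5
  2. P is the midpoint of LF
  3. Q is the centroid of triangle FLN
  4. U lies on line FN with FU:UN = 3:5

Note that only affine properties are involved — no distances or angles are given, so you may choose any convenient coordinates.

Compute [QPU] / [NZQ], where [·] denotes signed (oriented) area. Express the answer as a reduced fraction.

[QPU]:[NZQ] = -15/8

Assign N = (0, 0), F = (1, 0), L = (0, 1) — the answer is frame-independent, so this choice is without loss of generality.
1. Z lies on line NF with NZ:ZF = 1:5 ⇒ Z = (1/6, 0)
2. P is the midpoint of LF ⇒ P = (1/2, 1/2)
3. Q is the centroid of triangle FLN ⇒ Q = (1/3, 1/3)
4. U lies on line FN with FU:UN = 3:5 ⇒ U = (5/8, 0)
2·[QPU] = -5/48, 2·[NZQ] = 1/18
[QPU]:[NZQ] = -5/48:1/18 = -15/8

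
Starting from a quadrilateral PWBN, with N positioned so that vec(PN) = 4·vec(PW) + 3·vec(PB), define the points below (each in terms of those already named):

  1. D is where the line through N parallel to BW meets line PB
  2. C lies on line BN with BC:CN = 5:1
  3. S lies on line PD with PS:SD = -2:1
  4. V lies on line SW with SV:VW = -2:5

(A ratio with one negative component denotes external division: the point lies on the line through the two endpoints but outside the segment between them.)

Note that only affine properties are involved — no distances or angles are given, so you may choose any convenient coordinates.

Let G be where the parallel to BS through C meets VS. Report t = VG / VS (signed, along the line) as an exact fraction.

t = 6

Set P = (0, 0), W = (1, 0), B = (0, 1), N = (4, 3); any affine frame gives the same invariant.
1. D is where the line through N parallel to BW meets line PB ⇒ D = (0, 7)
2. C lies on line BN with BC:CN = 5:1 ⇒ C = (10/3, 8/3)
3. S lies on line PD with PS:SD = -2:1 ⇒ S = (0, 14)
4. V lies on line SW with SV:VW = -2:5 ⇒ V = (-2/3, 70/3)
through C parallel to BS: direction (0, 13); meets VS at G = (10/3, -98/3)
G = V + t·(S−V) with t = 6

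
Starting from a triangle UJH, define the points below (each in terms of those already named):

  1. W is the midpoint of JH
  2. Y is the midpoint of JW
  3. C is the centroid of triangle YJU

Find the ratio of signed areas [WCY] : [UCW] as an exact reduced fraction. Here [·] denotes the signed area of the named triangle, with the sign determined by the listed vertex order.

Set U = (0, 0), J = (1, 0), H = (0, 1); any affine frame gives the same invariant.
1. W is the midpoint of JH ⇒ W = (1/2, 1/2)
2. Y is the midpoint of JW ⇒ Y = (3/4, 1/4)
3. C is the centroid of triangle YJU ⇒ C = (7/12, 1/12)
2·[WCY] = 1/12, 2·[UCW] = 1/4
[WCY]:[UCW] = 1/12:1/4 = 1/3

[WCY]:[UCW] = 1/3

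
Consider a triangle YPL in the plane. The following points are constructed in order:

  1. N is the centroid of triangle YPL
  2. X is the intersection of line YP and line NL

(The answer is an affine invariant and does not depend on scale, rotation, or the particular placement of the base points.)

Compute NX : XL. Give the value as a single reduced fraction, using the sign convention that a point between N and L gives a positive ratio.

NX:XL = -1/3

Choose coordinates Y = (0, 0), P = (1, 0), L = (0, 1).
1. N is the centroid of triangle YPL ⇒ N = (1/3, 1/3)
2. X is the intersection of line YP and line NL ⇒ X = (1/2, 0)
X = N + t·(L−N) with t = -1/2, so NX:XL = t:(1−t) = -1/2:3/2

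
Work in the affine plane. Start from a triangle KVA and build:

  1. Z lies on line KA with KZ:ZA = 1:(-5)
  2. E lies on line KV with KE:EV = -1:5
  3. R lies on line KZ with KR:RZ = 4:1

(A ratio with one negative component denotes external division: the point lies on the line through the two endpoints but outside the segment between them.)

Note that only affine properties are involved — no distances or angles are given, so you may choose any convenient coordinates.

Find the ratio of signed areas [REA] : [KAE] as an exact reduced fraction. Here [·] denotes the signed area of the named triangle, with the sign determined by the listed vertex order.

[REA]:[KAE] = -6/5

Set K = (0, 0), V = (1, 0), A = (0, 1); any affine frame gives the same invariant.
1. Z lies on line KA with KZ:ZA = 1:(-5) ⇒ Z = (0, -1/4)
2. E lies on line KV with KE:EV = -1:5 ⇒ E = (-1/4, 0)
3. R lies on line KZ with KR:RZ = 4:1 ⇒ R = (0, -1/5)
2·[REA] = -3/10, 2·[KAE] = 1/4
[REA]:[KAE] = -3/10:1/4 = -6/5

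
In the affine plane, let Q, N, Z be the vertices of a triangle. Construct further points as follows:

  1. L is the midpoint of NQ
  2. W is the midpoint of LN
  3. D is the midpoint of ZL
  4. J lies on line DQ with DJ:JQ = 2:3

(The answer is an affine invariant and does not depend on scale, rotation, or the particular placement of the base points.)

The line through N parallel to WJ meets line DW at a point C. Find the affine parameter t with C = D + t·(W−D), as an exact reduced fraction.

Set Q = (0, 0), N = (1, 0), Z = (0, 1); any affine frame gives the same invariant.
1. L is the midpoint of NQ ⇒ L = (1/2, 0)
2. W is the midpoint of LN ⇒ W = (3/4, 0)
3. D is the midpoint of ZL ⇒ D = (1/4, 1/2)
4. J lies on line DQ with DJ:JQ = 2:3 ⇒ J = (3/20, 3/10)
through N parallel to WJ: direction (-3/5, 3/10); meets DW at C = (1/2, 1/4)
C = D + t·(W−D) with t = 1/2

t = 1/2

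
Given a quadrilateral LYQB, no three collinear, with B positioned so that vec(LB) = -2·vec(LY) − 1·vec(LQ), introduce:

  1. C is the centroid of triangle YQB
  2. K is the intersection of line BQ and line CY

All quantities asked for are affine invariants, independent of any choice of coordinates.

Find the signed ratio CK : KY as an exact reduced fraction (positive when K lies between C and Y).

Assign L = (0, 0), Y = (1, 0), Q = (0, 1), B = (-2, -1) — the answer is frame-independent, so this choice is without loss of generality.
1. C is the centroid of triangle YQB ⇒ C = (-1/3, 0)
2. K is the intersection of line BQ and line CY ⇒ K = (-1, 0)
K = C + t·(Y−C) with t = -1/2, so CK:KY = t:(1−t) = -1/2:3/2

CK:KY = -1/3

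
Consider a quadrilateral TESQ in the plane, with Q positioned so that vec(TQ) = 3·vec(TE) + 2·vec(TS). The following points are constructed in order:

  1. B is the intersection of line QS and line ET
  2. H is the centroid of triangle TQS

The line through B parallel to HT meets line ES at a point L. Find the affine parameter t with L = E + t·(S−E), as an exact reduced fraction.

t = 2

Assign T = (0, 0), E = (1, 0), S = (0, 1), Q = (3, 2) — the answer is frame-independent, so this choice is without loss of generality.
1. B is the intersection of line QS and line ET ⇒ B = (-3, 0)
2. H is the centroid of triangle TQS ⇒ H = (1, 1)
through B parallel to HT: direction (-1, -1); meets ES at L = (-1, 2)
L = E + t·(S−E) with t = 2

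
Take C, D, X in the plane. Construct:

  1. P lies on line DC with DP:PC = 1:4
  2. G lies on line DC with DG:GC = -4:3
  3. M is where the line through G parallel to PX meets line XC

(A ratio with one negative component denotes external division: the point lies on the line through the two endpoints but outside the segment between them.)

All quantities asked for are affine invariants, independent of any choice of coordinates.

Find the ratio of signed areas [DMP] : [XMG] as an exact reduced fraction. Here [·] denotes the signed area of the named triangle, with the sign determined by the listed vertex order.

[DMP]:[XMG] = 1/19

Set C = (0, 0), D = (1, 0), X = (0, 1); any affine frame gives the same invariant.
1. P lies on line DC with DP:PC = 1:4 ⇒ P = (4/5, 0)
2. G lies on line DC with DG:GC = -4:3 ⇒ G = (-3, 0)
3. M is where the line through G parallel to PX meets line XC ⇒ M = (0, -15/4)
2·[DMP] = -3/4, 2·[XMG] = -57/4
[DMP]:[XMG] = -3/4:-57/4 = 1/19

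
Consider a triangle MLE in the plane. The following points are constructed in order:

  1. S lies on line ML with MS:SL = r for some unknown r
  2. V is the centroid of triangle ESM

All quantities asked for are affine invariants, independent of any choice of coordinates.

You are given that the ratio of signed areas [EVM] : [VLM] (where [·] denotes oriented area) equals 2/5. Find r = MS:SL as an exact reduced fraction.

Choose coordinates M = (0, 0), L = (1, 0), E = (0, 1).
1. With MS:SL = r, write λ = r/(r+1) so S = M + λ·(L−M); S is affine-linear in λ
2. V is the centroid of triangle ESM ⇒ V is an affine combination of earlier points and hence also affine-linear in λ
Every point depending on S is an affine combination of S and λ-independent points, so each such coordinate is linear in λ; the λ² term in each signed area is a multiple of (L−M)×(L−M) = 0, so 2·[EVM] and 2·[VLM] are each linear in λ. Evaluating at λ=0 and λ=1:
  2·[EVM] = -1/3·λ,   2·[VLM] = -1/3
So [EVM]:[VLM] = (-1/3·λ) / (-1/3). Setting this equal to 2/5:
  -1/3·λ = 2/5·(-1/3)  ⇒  λ = 2/5
Then r = λ/(1−λ) = (2/5)/(3/5) = 2/3. Check: with r = 2/3, S = (2/5, 0) and [EVM]:[VLM] = 2/5 as required.

r = 2/3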